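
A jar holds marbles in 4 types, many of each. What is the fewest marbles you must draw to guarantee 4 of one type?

13

In the worst case you draw 3 of each of the 4 types: 4 × 3 = 12.
One more forces 4 of some type, so 12 + 1 = 13.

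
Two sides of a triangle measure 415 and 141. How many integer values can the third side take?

The triangle inequality gives |415 − 141| < c < 415 + 141, i.e. 274 < c < 556.
So c can be any integer from 275 to 555: 281 values.

281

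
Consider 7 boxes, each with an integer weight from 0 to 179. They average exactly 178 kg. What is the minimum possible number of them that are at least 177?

The total is 7 × 178 = 1246.
If only k of them are at least 177, the other 7 − k are at most 176, so the total is at most k·179 + (7 − k)·176.
This must reach 1246, so k·179 + (7 − k)·176 ≥ 1246, giving k ≥ 5.
Exactly 5 works: 5 values at 179 and 2 at 176 total 1247; lower one of the high values by 1 (still ≥ 177) to hit 1246.

5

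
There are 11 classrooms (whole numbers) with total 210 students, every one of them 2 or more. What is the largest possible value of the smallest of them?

The average is 210/11 < 20, so some value is ≤ 19.
Achievable: 10 of them at 19 and 1 at 20 total 210.

19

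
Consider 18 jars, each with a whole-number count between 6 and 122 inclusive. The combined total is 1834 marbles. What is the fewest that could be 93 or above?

Each value short of 93 is at most 92, costing at least 122 − 92 = 30 against the maximum total of 2196.
We can afford to lose at most 2196 − 1834 = 362, so at most ⌊362/30⌋ = 12 fall short, and at least 6 are ≥ 93.
Exactly 6 works: 6 values at 122 and 12 at 92 total 1836; lower one of the high values by 2 (still ≥ 93) to hit 1834.

6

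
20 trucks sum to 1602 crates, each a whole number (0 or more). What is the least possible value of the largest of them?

Some value must be at least ⌈1602/20⌉ = 81, since 20 × 80 = 1600 < 1602.
Achievable: 2 of them at 81 and 18 at 80 total 1602.

81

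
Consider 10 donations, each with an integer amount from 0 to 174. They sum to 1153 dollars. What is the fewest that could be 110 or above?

1

Suppose at most 10 − j of them reach 110; then j values are ≤ 109 and the rest ≤ 174.
The total is then ≤ 109·j + 174·(10 − j) = 1740 − 65j. For this to be ≥ 1153 we need j ≤ 9, so at least 10 − 9 = 1 must reach 110.
Exactly 1 works: 1 value at 174 and 9 at 109 total 1155; lower one of the high values by 2 (still ≥ 110) to hit 1153.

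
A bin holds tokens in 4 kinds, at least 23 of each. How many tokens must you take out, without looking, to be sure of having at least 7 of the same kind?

You could draw 6 of every kind without reaching 7 of any — 24 in all.
One more forces 7 of some kind, so 24 + 1 = 25.

25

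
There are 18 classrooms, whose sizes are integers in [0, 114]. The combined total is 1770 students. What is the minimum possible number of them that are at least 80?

If only k of them are at least 80, the other 18 − k are at most 79, so the total is at most k·114 + (18 − k)·79.
This must reach 1770, so k·114 + (18 − k)·79 ≥ 1770, giving k ≥ 10.
Exactly 10 works: 10 values at 114 and 8 at 79 total 1772; lower one of the high values by 2 (still ≥ 80) to hit 1770.

10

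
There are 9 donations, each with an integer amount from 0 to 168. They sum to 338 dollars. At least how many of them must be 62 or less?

If only k of them are at most 62, the other 9 − k are at least 63, so the total is at least (9 − k)·63 + k·0.
This is ≤ 338, so (9 − k)·63 + 0k ≤ 338, which gives k ≥ 4.
Exactly 4 works: 4 values at 0 and 5 at 63 total 315; raise one of the low values by 23 (still ≤ 62) to hit 338.

4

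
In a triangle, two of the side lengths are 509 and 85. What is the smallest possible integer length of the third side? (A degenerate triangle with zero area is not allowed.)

425

The third side must exceed |509 − 85| = 424.
The smallest integer above 424 is 425.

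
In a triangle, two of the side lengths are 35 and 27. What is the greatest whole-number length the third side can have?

61

The third side must be less than 35 + 27 = 62.
The largest integer below 62 is 61.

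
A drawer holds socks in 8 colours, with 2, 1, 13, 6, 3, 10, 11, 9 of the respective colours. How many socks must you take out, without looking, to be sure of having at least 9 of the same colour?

In the worst case you take as many as possible of each colour without reaching 9: 2 + 1 + 8 + 6 + 3 + 8 + 8 + 8 = 44.
The next one must give 9 of some colour, so 44 + 1 = 45.

45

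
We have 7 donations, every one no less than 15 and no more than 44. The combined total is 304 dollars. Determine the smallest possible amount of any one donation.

40

To make one donation as small as possible, make the other 6 as large as possible.
The other 6 contribute at most 6 × 44 = 264, leaving at least 304 − 264 = 40.
Since 40 ≥ 15, this is achievable: one at 40 and 6 at 44.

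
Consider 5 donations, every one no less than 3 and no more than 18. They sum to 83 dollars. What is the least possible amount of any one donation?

11

Minimizing one value means maximizing the remaining 4.
The other 4 contribute at most 4 × 18 = 72, leaving at least 83 − 72 = 11.
Since 11 ≥ 3, this is achievable: one at 11 and 4 at 18.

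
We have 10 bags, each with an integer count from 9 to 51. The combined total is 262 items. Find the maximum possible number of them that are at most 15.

Suppose k of them are at most 15. Those contribute at most 15 each and the rest at most 51 each.
So the total is at most 15k + 51(10 − k) = 510 − 36k. This must still be ≥ 262, so k ≤ 6.
k = 6 is achieved by 6 values at 15 and 4 at 51, total 294; lower one of the 51's by 32 (still > 15) to reach 262.

6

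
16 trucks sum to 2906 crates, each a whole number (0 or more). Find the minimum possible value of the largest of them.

The 16 values sum to 2906, so their maximum is at least ⌈2906/16⌉ = 182.
Taking 6 copies of 181 and 10 copies of 182 gives exactly 2906, so 182 is attained.

182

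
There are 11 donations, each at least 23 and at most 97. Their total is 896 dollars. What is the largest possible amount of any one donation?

97

Maximizing one value means minimizing the remaining 10.
The other 10 contribute at least 10 × 23 = 230, leaving at most 896 − 230 = 666.
But each donation is capped at 97, so the maximum is 97.
Achievable: one at 97 and the other 10 totalling 799, which fits since 10 × 23 ≤ 799 ≤ 10 × 97.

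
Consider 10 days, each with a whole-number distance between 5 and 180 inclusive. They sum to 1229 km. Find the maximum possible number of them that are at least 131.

9

With k values at 131 or above and the rest at least 5, the sum is at least 50 + 126k.
Since the sum is 1229, we need 126k ≤ 1179, i.e. k ≤ 9.
k = 9 is achieved by 9 values at 131 and 1 at 5, total 1184; add 45 to one value (staying below 131) to reach 1229.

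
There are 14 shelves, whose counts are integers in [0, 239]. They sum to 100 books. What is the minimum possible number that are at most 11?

6

Each value above 11 is at least 12, contributing at least 12 − 0 = 12 above the floor 0.
The sum exceeds the floor total 0 by 100, so at most ⌊100/12⌋ = 8 exceed 11, and at least 6 are ≤ 11.
Exactly 6 works: 6 values at 0 and 8 at 12 total 96; raise one of the low values by 4 (still ≤ 11) to hit 100.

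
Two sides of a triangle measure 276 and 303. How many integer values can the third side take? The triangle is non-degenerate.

551

The triangle inequality gives |276 − 303| < c < 276 + 303, i.e. 27 < c < 579.
So c can be any integer from 28 to 578: 551 values.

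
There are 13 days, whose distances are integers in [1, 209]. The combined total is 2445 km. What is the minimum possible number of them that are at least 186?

2

Each value short of 186 is at most 185, costing at least 209 − 185 = 24 against the maximum total of 2717.
We can afford to lose at most 2717 − 2445 = 272, so at most ⌊272/24⌋ = 11 fall short, and at least 2 are ≥ 186.
Exactly 2 works: 2 values at 209 and 11 at 185 total 2453; lower one of the high values by 8 (still ≥ 186) to hit 2445.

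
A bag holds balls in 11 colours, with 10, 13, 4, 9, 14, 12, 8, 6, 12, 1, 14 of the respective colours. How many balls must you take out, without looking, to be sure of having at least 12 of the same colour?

94

In the worst case you take as many as possible of each colour without reaching 12: 10 + 11 + 4 + 9 + 11 + 11 + 8 + 6 + 11 + 1 + 11 = 93.
The next one must give 12 of some colour, so 93 + 1 = 94.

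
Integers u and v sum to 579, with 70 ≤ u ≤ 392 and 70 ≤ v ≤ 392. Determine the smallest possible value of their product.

73304

uv = u(579 − u) is concave in u, so over [187, 392] it is minimized at an endpoint.
The extreme feasible split is u = 187, v = 392, giving uv = 73304.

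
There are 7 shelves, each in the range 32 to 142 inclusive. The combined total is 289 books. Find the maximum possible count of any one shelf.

97

Maximizing one value means minimizing the remaining 6.
The other 6 contribute at least 6 × 32 = 192, leaving at most 289 − 192 = 97.
Since 97 ≤ 142, this is achievable: one at 97 and 6 at 32.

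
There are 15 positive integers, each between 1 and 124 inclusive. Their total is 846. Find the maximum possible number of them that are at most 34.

Each value at 34 or below falls at least 124 − 34 = 90 short of the ceiling 124.
The ceiling total is 15 × 124 = 1860, and we need 846, so at most ⌊(1860 − 846)/90⌋ = 11 can be that low.
k = 11 is achieved by 11 values at 34 and 4 at 124, total 870; lower one of the 124's by 24 (still > 34) to reach 846.

11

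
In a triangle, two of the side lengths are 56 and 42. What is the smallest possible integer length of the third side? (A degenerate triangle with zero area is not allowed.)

15

The third side must exceed |56 − 42| = 14.
The smallest integer above 14 is 15.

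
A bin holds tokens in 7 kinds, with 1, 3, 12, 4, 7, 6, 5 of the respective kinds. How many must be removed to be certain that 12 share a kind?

In the worst case you take as many as possible of each kind without reaching 12: 1 + 3 + 11 + 4 + 7 + 6 + 5 = 37.
The next one must give 12 of some kind, so 37 + 1 = 38.

38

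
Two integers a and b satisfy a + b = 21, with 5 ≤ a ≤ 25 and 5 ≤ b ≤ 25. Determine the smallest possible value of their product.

Since a + b is fixed, pushing one of them to its bound minimizes the product.
The extreme feasible split is a = 5, b = 16, giving ab = 80.

80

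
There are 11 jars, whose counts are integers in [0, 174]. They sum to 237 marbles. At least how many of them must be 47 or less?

7

Let j be the number exceeding 47. Then the total is ≥ 48·j + 0·(11 − j) = 0 + 48j.
So 48j ≤ 237 and j ≤ 4; hence at least 11 − 4 = 7 are ≤ 47.
Exactly 7 works: 7 values at 0 and 4 at 48 total 192; raise one of the low values by 45 (still ≤ 47) to hit 237.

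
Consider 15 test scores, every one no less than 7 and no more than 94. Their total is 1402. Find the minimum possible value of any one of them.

To make one score as small as possible, make the other 14 as large as possible.
The other 14 contribute at most 14 × 94 = 1316, leaving at least 1402 − 1316 = 86.
Since 86 ≥ 7, this is achievable: one at 86 and 14 at 94.

86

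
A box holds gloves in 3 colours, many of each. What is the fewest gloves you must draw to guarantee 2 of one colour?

You could draw 1 of every colour without reaching 2 of any — 3 in all.
One more forces 2 of some colour, so 3 + 1 = 4.

4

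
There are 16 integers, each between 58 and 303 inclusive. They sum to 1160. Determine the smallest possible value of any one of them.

To make one integer as small as possible, make the other 15 as large as possible.
The other 15 can take up 15 × 303 = 4545 ≥ 1160 − 58, so one integer can sit at its floor of 58.
Achievable: one at 58 and the other 15 totalling 1102, which fits since 15 × 58 ≤ 1102 ≤ 15 × 303.

58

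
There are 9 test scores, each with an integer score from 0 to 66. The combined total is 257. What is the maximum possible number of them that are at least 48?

If k of the values are ≥ 48, the total is ≥ 48k + 0(9 − k).
Setting 48k + 0(9 − k) ≤ 257 gives 48k ≤ 257, so k ≤ 5.
k = 5 is achieved by 5 values at 48 and 4 at 0, total 240; add 17 to one value (staying below 48) to reach 257.

5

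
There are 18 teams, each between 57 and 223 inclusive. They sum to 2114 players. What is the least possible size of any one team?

57

Minimizing one value means maximizing the remaining 17.
The other 17 can take up 17 × 223 = 3791 ≥ 2114 − 57, so one team can sit at its floor of 57.
Achievable: one at 57 and the other 17 totalling 2057, which fits since 17 × 57 ≤ 2057 ≤ 17 × 223.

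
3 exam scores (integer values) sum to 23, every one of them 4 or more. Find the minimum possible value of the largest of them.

8

The average is 23/3 > 7, so not all 3 can be 7 or less; the largest is ≥ 8.
Equality holds with 2 values of 8 and 1 value of 7.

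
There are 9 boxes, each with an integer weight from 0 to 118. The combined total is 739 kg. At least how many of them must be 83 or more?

1

Suppose at most 9 − j of them reach 83; then j values are ≤ 82 and the rest ≤ 118.
The total is then ≤ 82·j + 118·(9 − j) = 1062 − 36j. For this to be ≥ 739 we need j ≤ 8, so at least 9 − 8 = 1 must reach 83.
Exactly 1 works: 1 value at 118 and 8 at 82 total 774; lower one of the high values by 35 (still ≥ 83) to hit 739.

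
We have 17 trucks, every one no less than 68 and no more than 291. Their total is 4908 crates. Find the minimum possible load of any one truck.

252

Minimizing one value means maximizing the remaining 16.
The other 16 contribute at most 16 × 291 = 4656, leaving at least 4908 − 4656 = 252.
Since 252 ≥ 68, this is achievable: one at 252 and 16 at 291.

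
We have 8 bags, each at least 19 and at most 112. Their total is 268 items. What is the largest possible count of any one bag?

Maximizing one value means minimizing the remaining 7.
The other 7 contribute at least 7 × 19 = 133, leaving at most 268 − 133 = 135.
But each bag is capped at 112, so the maximum is 112.
Achievable: one at 112 and the other 7 totalling 156, which fits since 7 × 19 ≤ 156 ≤ 7 × 112.

112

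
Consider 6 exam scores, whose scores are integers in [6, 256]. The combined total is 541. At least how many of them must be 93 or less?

1

Let j be the number exceeding 93. Then the total is ≥ 94·j + 6·(6 − j) = 36 + 88j.
So 88j ≤ 505 and j ≤ 5; hence at least 6 − 5 = 1 are ≤ 93.
Exactly 1 works: 1 value at 6 and 5 at 94 total 476; raise one of the low values by 65 (still ≤ 93) to hit 541.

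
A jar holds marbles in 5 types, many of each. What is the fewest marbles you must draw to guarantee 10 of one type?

You could draw 9 of every type without reaching 10 of any — 45 in all.
One more forces 10 of some type, so 45 + 1 = 46.

46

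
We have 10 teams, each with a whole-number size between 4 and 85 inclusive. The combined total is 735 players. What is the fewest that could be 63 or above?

Each value short of 63 is at most 62, costing at least 85 − 62 = 23 against the maximum total of 850.
We can afford to lose at most 850 − 735 = 115, so at most ⌊115/23⌋ = 5 fall short, and at least 5 are ≥ 63.
Exactly 5 works: 5 values at 85 and 5 at 62 total 735.

5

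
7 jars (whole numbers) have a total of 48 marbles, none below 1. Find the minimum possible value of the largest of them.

The 7 values sum to 48, so their maximum is at least ⌈48/7⌉ = 7.
Taking 1 copy of 6 and 6 copies of 7 gives exactly 48, so 7 is attained.

7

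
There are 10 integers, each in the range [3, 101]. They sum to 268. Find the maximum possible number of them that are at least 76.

3

With k values at 76 or above and the rest at least 3, the sum is at least 30 + 73k.
Since the sum is 268, we need 73k ≤ 238, i.e. k ≤ 3.
k = 3 is achieved by 3 values at 76 and 7 at 3, total 249; add 19 to one value (staying below 76) to reach 268.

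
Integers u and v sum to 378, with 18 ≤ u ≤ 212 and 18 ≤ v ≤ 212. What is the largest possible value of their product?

uv = u(378 − u) is maximized when u is as near 378/2 as the bounds allow.
Taking u = 189 and v = 189 (both in [18, 212]) gives uv = 35721.

35721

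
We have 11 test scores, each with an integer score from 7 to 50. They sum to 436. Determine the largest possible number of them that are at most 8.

2

Each value at 8 or below falls at least 50 − 8 = 42 short of the ceiling 50.
The ceiling total is 11 × 50 = 550, and we need 436, so at most ⌊(550 − 436)/42⌋ = 2 can be that low.
k = 2 is achieved by 2 values at 8 and 9 at 50, total 466; lower one of the 50's by 30 (still > 8) to reach 436.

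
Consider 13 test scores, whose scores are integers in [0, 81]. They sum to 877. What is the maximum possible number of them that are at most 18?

Suppose k of them are at most 18. Those contribute at most 18 each and the rest at most 81 each.
So the total is at most 18k + 81(13 − k) = 1053 − 63k. This must still be ≥ 877, so k ≤ 2.
k = 2 is achieved by 2 values at 18 and 11 at 81, total 927; lower one of the 81's by 50 (still > 18) to reach 877.

2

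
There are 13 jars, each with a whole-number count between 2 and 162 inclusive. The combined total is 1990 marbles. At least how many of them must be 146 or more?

7

Each value short of 146 is at most 145, costing at least 162 − 145 = 17 against the maximum total of 2106.
We can afford to lose at most 2106 − 1990 = 116, so at most ⌊116/17⌋ = 6 fall short, and at least 7 are ≥ 146.
Exactly 7 works: 7 values at 162 and 6 at 145 total 2004; lower one of the high values by 14 (still ≥ 146) to hit 1990.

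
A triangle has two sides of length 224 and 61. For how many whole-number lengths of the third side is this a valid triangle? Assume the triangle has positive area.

121

The triangle inequality gives |224 − 61| < c < 224 + 61, i.e. 163 < c < 285.
So c can be any integer from 164 to 284: 121 values.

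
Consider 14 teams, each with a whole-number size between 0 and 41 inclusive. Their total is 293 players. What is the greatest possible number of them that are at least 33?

If k of the values are ≥ 33, the total is ≥ 33k + 0(14 − k).
Setting 33k + 0(14 − k) ≤ 293 gives 33k ≤ 293, so k ≤ 8.
k = 8 is achieved by 8 values at 33 and 6 at 0, total 264; add 29 to one value (staying below 33) to reach 293.

8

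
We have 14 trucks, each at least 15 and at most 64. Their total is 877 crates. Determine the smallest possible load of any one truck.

Minimizing one value means maximizing the remaining 13.
The other 13 contribute at most 13 × 64 = 832, leaving at least 877 − 832 = 45.
Since 45 ≥ 15, this is achievable: one at 45 and 13 at 64.

45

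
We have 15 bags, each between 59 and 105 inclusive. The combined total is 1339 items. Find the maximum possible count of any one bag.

105

To make one bag as large as possible, make the other 14 as small as possible.
The other 14 contribute at least 14 × 59 = 826, leaving at most 1339 − 826 = 513.
But each bag is capped at 105, so the maximum is 105.
Achievable: one at 105 and the other 14 totalling 1234, which fits since 14 × 59 ≤ 1234 ≤ 14 × 105.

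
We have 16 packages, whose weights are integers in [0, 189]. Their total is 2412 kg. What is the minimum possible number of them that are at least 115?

Each value short of 115 is at most 114, costing at least 189 − 114 = 75 against the maximum total of 3024.
We can afford to lose at most 3024 − 2412 = 612, so at most ⌊612/75⌋ = 8 fall short, and at least 8 are ≥ 115.
Exactly 8 works: 8 values at 189 and 8 at 114 total 2424; lower one of the high values by 12 (still ≥ 115) to hit 2412.

8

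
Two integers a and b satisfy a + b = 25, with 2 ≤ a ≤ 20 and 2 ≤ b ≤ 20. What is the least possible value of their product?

Since a + b is fixed, pushing one of them to its bound minimizes the product.
The extreme feasible split is a = 5, b = 20, giving ab = 100.

100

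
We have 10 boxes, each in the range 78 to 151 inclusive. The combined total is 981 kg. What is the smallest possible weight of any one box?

To make one box as small as possible, make the other 9 as large as possible.
The other 9 can take up 9 × 151 = 1359 ≥ 981 − 78, so one box can sit at its floor of 78.
Achievable: one at 78 and the other 9 totalling 903, which fits since 9 × 78 ≤ 903 ≤ 9 × 151.

78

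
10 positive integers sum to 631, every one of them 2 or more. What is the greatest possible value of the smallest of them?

If every one of the 10 were at least 64, the total would be at least 10 × 64 = 640 > 631.
Equality holds with 9 values of 63 and 1 value of 64.

63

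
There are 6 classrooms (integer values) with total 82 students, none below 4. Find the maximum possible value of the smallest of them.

13

The 6 values sum to 82, so their minimum is at most ⌊82/6⌋ = 13.
Taking 2 copies of 13 and 4 copies of 14 gives exactly 82, so 13 is attained.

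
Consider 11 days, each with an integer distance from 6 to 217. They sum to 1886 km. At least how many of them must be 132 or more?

6

If only k of them are at least 132, the other 11 − k are at most 131, so the total is at most k·217 + (11 − k)·131.
This must reach 1886, so k·217 + (11 − k)·131 ≥ 1886, giving k ≥ 6.
Exactly 6 works: 6 values at 217 and 5 at 131 total 1957; lower one of the high values by 71 (still ≥ 132) to hit 1886.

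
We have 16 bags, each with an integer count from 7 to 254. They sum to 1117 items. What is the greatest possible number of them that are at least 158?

6

If k of the values are ≥ 158, the total is ≥ 158k + 7(16 − k).
Setting 158k + 7(16 − k) ≤ 1117 gives 151k ≤ 1005, so k ≤ 6.
k = 6 is achieved by 6 values at 158 and 10 at 7, total 1018; add 99 to one value (staying below 158) to reach 1117.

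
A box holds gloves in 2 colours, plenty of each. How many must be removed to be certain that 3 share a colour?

You could draw 2 of every colour without reaching 3 of any — 4 in all.
One more forces 3 of some colour, so 4 + 1 = 5.

5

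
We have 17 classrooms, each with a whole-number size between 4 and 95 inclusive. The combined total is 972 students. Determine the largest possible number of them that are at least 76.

12

Suppose k of them are at least 76. Those contribute at least 76 each and the other 17 − k at least 4 each.
So the total is at least 76k + 4(17 − k) = 68 + 72k. This must be ≤ 972, giving k ≤ 12.
k = 12 is achieved by 12 values at 76 and 5 at 4, total 932; add 40 to one value (staying below 76) to reach 972.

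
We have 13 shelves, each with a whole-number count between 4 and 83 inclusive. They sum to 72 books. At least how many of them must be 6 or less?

7

If only k of them are at most 6, the other 13 − k are at least 7, so the total is at least (13 − k)·7 + k·4.
This is ≤ 72, so (13 − k)·7 + 4k ≤ 72, which gives k ≥ 7.
Exactly 7 works: 7 values at 4 and 6 at 7 total 70; raise one of the low values by 2 (still ≤ 6) to hit 72.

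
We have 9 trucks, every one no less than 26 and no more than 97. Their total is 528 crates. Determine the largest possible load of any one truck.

97

Maximizing one value means minimizing the remaining 8.
The other 8 contribute at least 8 × 26 = 208, leaving at most 528 − 208 = 320.
But each truck is capped at 97, so the maximum is 97.
Achievable: one at 97 and the other 8 totalling 431, which fits since 8 × 26 ≤ 431 ≤ 8 × 97.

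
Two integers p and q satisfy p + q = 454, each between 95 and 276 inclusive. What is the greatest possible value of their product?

With p + q fixed, pq peaks when the two are closest together.
Taking p = 227 and q = 227 (both in [95, 276]) gives pq = 51529.

51529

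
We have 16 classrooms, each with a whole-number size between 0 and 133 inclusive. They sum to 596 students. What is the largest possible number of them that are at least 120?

4

If k of the values are ≥ 120, the total is ≥ 120k + 0(16 − k).
Setting 120k + 0(16 − k) ≤ 596 gives 120k ≤ 596, so k ≤ 4.
k = 4 is achieved by 4 values at 120 and 12 at 0, total 480; add 116 to one value (staying below 120) to reach 596.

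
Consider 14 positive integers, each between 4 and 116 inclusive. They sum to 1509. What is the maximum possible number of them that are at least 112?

13

If k of the values are ≥ 112, the total is ≥ 112k + 4(14 − k).
Setting 112k + 4(14 − k) ≤ 1509 gives 108k ≤ 1453, so k ≤ 13.
k = 13 is achieved by 13 values at 112 and 1 at 4, total 1460; add 49 to one value (staying below 112) to reach 1509.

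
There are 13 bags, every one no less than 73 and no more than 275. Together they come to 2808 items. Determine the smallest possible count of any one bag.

73

To make one bag as small as possible, make the other 12 as large as possible.
The other 12 can take up 12 × 275 = 3300 ≥ 2808 − 73, so one bag can sit at its floor of 73.
Achievable: one at 73 and the other 12 totalling 2735, which fits since 12 × 73 ≤ 2735 ≤ 12 × 275.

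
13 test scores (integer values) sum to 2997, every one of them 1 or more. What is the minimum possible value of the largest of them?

231

The 13 values sum to 2997, so their maximum is at least ⌈2997/13⌉ = 231.
Achievable: 7 of them at 231 and 6 at 230 total 2997.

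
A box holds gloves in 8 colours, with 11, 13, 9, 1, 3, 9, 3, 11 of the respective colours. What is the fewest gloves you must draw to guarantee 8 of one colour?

In the worst case you take as many as possible of each colour without reaching 8: 7 + 7 + 7 + 1 + 3 + 7 + 3 + 7 = 42.
The next one must give 8 of some colour, so 42 + 1 = 43.

43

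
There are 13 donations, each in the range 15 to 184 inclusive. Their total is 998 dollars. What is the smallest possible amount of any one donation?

15

To make one donation as small as possible, make the other 12 as large as possible.
The other 12 can take up 12 × 184 = 2208 ≥ 998 − 15, so one donation can sit at its floor of 15.
Achievable: one at 15 and the other 12 totalling 983, which fits since 12 × 15 ≤ 983 ≤ 12 × 184.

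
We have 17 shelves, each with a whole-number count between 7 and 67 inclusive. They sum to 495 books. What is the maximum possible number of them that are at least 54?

8

If k of the values are ≥ 54, the total is ≥ 54k + 7(17 − k).
Setting 54k + 7(17 − k) ≤ 495 gives 47k ≤ 376, so k ≤ 8.
k = 8 is achieved by 8 values at 54 and 9 at 7, total 495.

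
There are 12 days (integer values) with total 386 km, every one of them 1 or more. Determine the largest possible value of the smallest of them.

32

If every one of the 12 were at least 33, the total would be at least 12 × 33 = 396 > 386.
Achievable: 10 of them at 32 and 2 at 33 total 386.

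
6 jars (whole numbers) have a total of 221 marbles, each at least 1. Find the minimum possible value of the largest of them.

Some value must be at least ⌈221/6⌉ = 37, since 6 × 36 = 216 < 221.
Equality holds with 5 values of 37 and 1 value of 36.

37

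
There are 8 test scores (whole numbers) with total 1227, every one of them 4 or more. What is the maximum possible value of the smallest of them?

The 8 values sum to 1227, so their minimum is at most ⌊1227/8⌋ = 153.
Taking 5 copies of 153 and 3 copies of 154 gives exactly 1227, so 153 is attained.

153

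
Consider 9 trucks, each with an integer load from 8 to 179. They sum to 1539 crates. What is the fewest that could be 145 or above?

Each value short of 145 is at most 144, costing at least 179 − 144 = 35 against the maximum total of 1611.
We can afford to lose at most 1611 − 1539 = 72, so at most ⌊72/35⌋ = 2 fall short, and at least 7 are ≥ 145.
Exactly 7 works: 7 values at 179 and 2 at 144 total 1541; lower one of the high values by 2 (still ≥ 145) to hit 1539.

7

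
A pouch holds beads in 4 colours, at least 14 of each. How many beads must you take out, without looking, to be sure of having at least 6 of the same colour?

21

In the worst case you draw 5 of each of the 4 colours: 4 × 5 = 20.
One more forces 6 of some colour, so 20 + 1 = 21.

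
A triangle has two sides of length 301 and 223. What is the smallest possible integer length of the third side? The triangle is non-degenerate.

79

The third side must exceed |301 − 223| = 78.
The smallest integer above 78 is 79.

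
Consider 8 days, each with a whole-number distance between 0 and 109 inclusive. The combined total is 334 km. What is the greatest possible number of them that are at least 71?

4

Suppose k of them are at least 71. Those contribute at least 71 each and the other 8 − k at least 0 each.
So the total is at least 71k + 0(8 − k) = 0 + 71k. This must be ≤ 334, giving k ≤ 4.
k = 4 is achieved by 4 values at 71 and 4 at 0, total 284; add 50 to one value (staying below 71) to reach 334.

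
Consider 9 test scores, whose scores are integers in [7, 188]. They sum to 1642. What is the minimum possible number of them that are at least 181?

Suppose at most 9 − j of them reach 181; then j values are ≤ 180 and the rest ≤ 188.
The total is then ≤ 180·j + 188·(9 − j) = 1692 − 8j. For this to be ≥ 1642 we need j ≤ 6, so at least 9 − 6 = 3 must reach 181.
Exactly 3 works: 3 values at 188 and 6 at 180 total 1644; lower one of the high values by 2 (still ≥ 181) to hit 1642.

3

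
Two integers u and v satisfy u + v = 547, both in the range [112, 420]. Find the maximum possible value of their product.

74802

uv = u(547 − u) is maximized when u is as near 547/2 as the bounds allow.
Taking u = 273 and v = 274 (both in [112, 420]) gives uv = 74802.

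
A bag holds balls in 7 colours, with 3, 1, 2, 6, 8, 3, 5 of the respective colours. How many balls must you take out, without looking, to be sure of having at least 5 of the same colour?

In the worst case you take as many as possible of each colour without reaching 5: 3 + 1 + 2 + 4 + 4 + 3 + 4 = 21.
The next one must give 5 of some colour, so 21 + 1 = 22.

22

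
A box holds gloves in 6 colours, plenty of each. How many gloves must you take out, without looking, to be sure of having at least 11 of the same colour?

You could draw 10 of every colour without reaching 11 of any — 60 in all.
One more forces 11 of some colour, so 60 + 1 = 61.

61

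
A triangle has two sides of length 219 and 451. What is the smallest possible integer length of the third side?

The third side must exceed |219 − 451| = 232.
The smallest integer above 232 is 233.

233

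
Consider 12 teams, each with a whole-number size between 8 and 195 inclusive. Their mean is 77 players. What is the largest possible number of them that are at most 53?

9

The total is 12 × 77 = 924.
Suppose k of them are at most 53. Those contribute at most 53 each and the rest at most 195 each.
So the total is at most 53k + 195(12 − k) = 2340 − 142k. This must still be ≥ 924, so k ≤ 9.
k = 9 is achieved by 9 values at 53 and 3 at 195, total 1062; lower one of the 195's by 138 (still > 53) to reach 924.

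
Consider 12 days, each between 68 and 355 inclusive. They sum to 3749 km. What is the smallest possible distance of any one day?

Minimizing one value means maximizing the remaining 11.
The other 11 can take up 11 × 355 = 3905 ≥ 3749 − 68, so one day can sit at its floor of 68.
Achievable: one at 68 and the other 11 totalling 3681, which fits since 11 × 68 ≤ 3681 ≤ 11 × 355.

68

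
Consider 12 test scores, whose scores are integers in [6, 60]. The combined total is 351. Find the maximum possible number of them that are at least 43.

If k of the values are ≥ 43, the total is ≥ 43k + 6(12 − k).
Setting 43k + 6(12 − k) ≤ 351 gives 37k ≤ 279, so k ≤ 7.
k = 7 is achieved by 7 values at 43 and 5 at 6, total 331; add 20 to one value (staying below 43) to reach 351.

7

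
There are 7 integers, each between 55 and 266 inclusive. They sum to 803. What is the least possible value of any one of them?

55

Minimizing one value means maximizing the remaining 6.
The other 6 can take up 6 × 266 = 1596 ≥ 803 − 55, so one integer can sit at its floor of 55.
Achievable: one at 55 and the other 6 totalling 748, which fits since 6 × 55 ≤ 748 ≤ 6 × 266.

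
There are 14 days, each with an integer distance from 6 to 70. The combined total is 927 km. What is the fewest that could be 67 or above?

Suppose at most 14 − j of them reach 67; then j values are ≤ 66 and the rest ≤ 70.
The total is then ≤ 66·j + 70·(14 − j) = 980 − 4j. For this to be ≥ 927 we need j ≤ 13, so at least 14 − 13 = 1 must reach 67.
Exactly 1 works: 1 value at 70 and 13 at 66 total 928; lower one of the high values by 1 (still ≥ 67) to hit 927.

1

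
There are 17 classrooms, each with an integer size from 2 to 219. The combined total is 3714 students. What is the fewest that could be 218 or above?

Each value short of 218 is at most 217, costing at least 219 − 217 = 2 against the maximum total of 3723.
We can afford to lose at most 3723 − 3714 = 9, so at most ⌊9/2⌋ = 4 fall short, and at least 13 are ≥ 218.
Exactly 13 works: 13 values at 219 and 4 at 217 total 3715; lower one of the high values by 1 (still ≥ 218) to hit 3714.

13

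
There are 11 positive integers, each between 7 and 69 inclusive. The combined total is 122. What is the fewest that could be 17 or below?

7

If only k of them are at most 17, the other 11 − k are at least 18, so the total is at least (11 − k)·18 + k·7.
This is ≤ 122, so (11 − k)·18 + 7k ≤ 122, which gives k ≥ 7.
Exactly 7 works: 7 values at 7 and 4 at 18 total 121; raise one of the low values by 1 (still ≤ 17) to hit 122.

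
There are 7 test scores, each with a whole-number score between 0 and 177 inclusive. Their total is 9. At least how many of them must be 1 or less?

3

Let j be the number exceeding 1. Then the total is ≥ 2·j + 0·(7 − j) = 0 + 2j.
So 2j ≤ 9 and j ≤ 4; hence at least 7 − 4 = 3 are ≤ 1.
Exactly 3 works: 3 values at 0 and 4 at 2 total 8; raise one of the low values by 1 (still ≤ 1) to hit 9.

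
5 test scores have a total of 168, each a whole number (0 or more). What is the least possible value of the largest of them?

34

The 5 values sum to 168, so their maximum is at least ⌈168/5⌉ = 34.
Taking 2 copies of 33 and 3 copies of 34 gives exactly 168, so 34 is attained.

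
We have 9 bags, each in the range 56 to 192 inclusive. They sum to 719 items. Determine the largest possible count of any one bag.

Maximizing one value means minimizing the remaining 8.
The other 8 contribute at least 8 × 56 = 448, leaving at most 719 − 448 = 271.
But each bag is capped at 192, so the maximum is 192.
Achievable: one at 192 and the other 8 totalling 527, which fits since 8 × 56 ≤ 527 ≤ 8 × 192.

192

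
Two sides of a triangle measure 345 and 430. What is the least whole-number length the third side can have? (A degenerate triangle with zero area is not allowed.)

86

The third side must exceed |345 − 430| = 85.
The smallest integer above 85 is 86.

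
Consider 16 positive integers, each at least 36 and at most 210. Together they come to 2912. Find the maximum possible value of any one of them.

To make one integer as large as possible, make the other 15 as small as possible.
The other 15 contribute at least 15 × 36 = 540, leaving at most 2912 − 540 = 2372.
But each integer is capped at 210, so the maximum is 210.
Achievable: one at 210 and the other 15 totalling 2702, which fits since 15 × 36 ≤ 2702 ≤ 15 × 210.

210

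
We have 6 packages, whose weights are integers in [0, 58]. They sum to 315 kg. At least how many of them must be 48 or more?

3

Suppose at most 6 − j of them reach 48; then j values are ≤ 47 and the rest ≤ 58.
The total is then ≤ 47·j + 58·(6 − j) = 348 − 11j. For this to be ≥ 315 we need j ≤ 3, so at least 6 − 3 = 3 must reach 48.
Exactly 3 works: 3 values at 58 and 3 at 47 total 315.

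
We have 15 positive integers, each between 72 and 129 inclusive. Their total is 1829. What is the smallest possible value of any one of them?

Minimizing one value means maximizing the remaining 14.
The other 14 can take up 14 × 129 = 1806 ≥ 1829 − 72, so one integer can sit at its floor of 72.
Achievable: one at 72 and the other 14 totalling 1757, which fits since 14 × 72 ≤ 1757 ≤ 14 × 129.

72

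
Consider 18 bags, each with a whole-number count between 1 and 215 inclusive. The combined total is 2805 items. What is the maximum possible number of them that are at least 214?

13

Suppose k of them are at least 214. Those contribute at least 214 each and the other 18 − k at least 1 each.
So the total is at least 214k + 1(18 − k) = 18 + 213k. This must be ≤ 2805, giving k ≤ 13.
k = 13 is achieved by 13 values at 214 and 5 at 1, total 2787; add 18 to one value (staying below 214) to reach 2805.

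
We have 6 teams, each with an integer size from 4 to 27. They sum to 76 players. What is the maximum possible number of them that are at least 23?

2

Suppose k of them are at least 23. Those contribute at least 23 each and the other 6 − k at least 4 each.
So the total is at least 23k + 4(6 − k) = 24 + 19k. This must be ≤ 76, giving k ≤ 2.
k = 2 is achieved by 2 values at 23 and 4 at 4, total 62; add 14 to one value (staying below 23) to reach 76.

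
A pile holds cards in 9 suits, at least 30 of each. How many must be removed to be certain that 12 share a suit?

100

You could draw 11 of every suit without reaching 12 of any — 99 in all.
One more forces 12 of some suit, so 99 + 1 = 100.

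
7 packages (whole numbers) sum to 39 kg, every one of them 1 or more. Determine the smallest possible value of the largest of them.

Some value must be at least ⌈39/7⌉ = 6, since 7 × 5 = 35 < 39.
Achievable: 4 of them at 6 and 3 at 5 total 39.

6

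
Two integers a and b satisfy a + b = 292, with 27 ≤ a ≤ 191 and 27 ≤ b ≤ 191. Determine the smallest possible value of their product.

19291

ab = a(292 − a) is concave in a, so over [101, 191] it is minimized at an endpoint.
At the endpoint a = 101, b = 292 − 101 = 191, so ab = 101 × 191 = 19291.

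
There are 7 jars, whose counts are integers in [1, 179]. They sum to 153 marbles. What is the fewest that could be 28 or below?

Each value above 28 is at least 29, contributing at least 29 − 1 = 28 above the floor 1.
The sum exceeds the floor total 7 by 146, so at most ⌊146/28⌋ = 5 exceed 28, and at least 2 are ≤ 28.
Exactly 2 works: 2 values at 1 and 5 at 29 total 147; raise one of the low values by 6 (still ≤ 28) to hit 153.

2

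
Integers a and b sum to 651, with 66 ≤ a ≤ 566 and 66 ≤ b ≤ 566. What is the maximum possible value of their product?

105950

For a fixed sum, the product ab is largest when a and b are as close as possible.
Taking a = 325 and b = 326 (both in [66, 566]) gives ab = 105950.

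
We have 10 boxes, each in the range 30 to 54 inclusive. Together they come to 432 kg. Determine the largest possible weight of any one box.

To make one box as large as possible, make the other 9 as small as possible.
The other 9 contribute at least 9 × 30 = 270, leaving at most 432 − 270 = 162.
But each box is capped at 54, so the maximum is 54.
Achievable: one at 54 and the other 9 totalling 378, which fits since 9 × 30 ≤ 378 ≤ 9 × 54.

54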